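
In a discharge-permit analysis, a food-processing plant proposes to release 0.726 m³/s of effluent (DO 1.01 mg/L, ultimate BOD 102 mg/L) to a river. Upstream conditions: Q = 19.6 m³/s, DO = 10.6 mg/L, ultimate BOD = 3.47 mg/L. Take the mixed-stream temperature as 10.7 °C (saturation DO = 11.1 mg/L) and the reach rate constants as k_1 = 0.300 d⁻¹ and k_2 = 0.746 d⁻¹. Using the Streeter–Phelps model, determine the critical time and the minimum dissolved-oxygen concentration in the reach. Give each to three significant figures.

t_c ≈ 1.60 d; minimum DO ≈ 9.36 mg/L

Mixed DO = (19.6×10.6 + 0.726×1.01)/(19.6+0.726) = 208.5/20.33 = 10.26 mg/L.
Mixed L₀ = (19.6×3.47 + 0.726×102)/(20.33) = 142.1/20.33 = 6.989 mg/L.
Initial deficit D₀ = C_s − DO₀ = 11.1 − 10.26 = 0.8425 mg/L.
t_c = (1/0.4460) ln[(0.746/0.300)(1 − 0.8425×0.4460/(0.300×6.989))] = 2.242 × ln(2.041) = 1.600 d.
D_c = (0.300/0.746) × 6.989 × e^(−0.300×1.600) = 0.4021 × 6.989 × 0.6188 = 1.739 mg/L.
Minimum DO = 11.1 − 1.739 = 9.361 mg/L.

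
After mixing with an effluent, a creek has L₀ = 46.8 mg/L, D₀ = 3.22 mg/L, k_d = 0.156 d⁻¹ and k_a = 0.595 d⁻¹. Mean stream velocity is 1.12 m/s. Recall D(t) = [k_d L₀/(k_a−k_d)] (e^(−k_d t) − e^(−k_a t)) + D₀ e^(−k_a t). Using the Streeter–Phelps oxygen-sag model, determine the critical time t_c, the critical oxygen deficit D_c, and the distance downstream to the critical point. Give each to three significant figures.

At the critical point dD/dt = 0, so k_d L₀ e^(−k_d t) = k_a D. Substituting D(t) from the Streeter–Phelps equation and solving for t gives
t_c = ln[(k_a/k_d)(1 − D₀(k_a−k_d)/(k_d L₀))] / (k_a−k_d).
Here k_a−k_d = 0.4390 d⁻¹ and 1 − D₀(k_a−k_d)/(k_d L₀) = 1 − 3.22×0.4390/(0.156×46.8) = 0.8064, so
t_c = ln(3.814 × 0.8064) / 0.4390 = 1.124 / 0.4390 = 2.559 d.
L(t_c) = L₀ e^(−k_d t_c) = 46.8 × 0.6708 = 31.39 mg/L, and at the critical point k_a D_c = k_d L, so D_c = (0.156/0.595) × 31.39 = 8.231 mg/L.
x_c = v t_c = 1.12 m/s × 2.559 d × 86400 s/d = 247700 m ≈ 248 km.

t_c ≈ 2.56 d; D_c ≈ 8.23 mg/L; x_c ≈ 248 km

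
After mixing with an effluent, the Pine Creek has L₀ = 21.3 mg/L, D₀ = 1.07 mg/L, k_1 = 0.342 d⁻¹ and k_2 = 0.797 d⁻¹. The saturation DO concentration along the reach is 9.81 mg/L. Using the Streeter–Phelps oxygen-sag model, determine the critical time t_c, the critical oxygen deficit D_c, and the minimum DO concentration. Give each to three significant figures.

t_c ≈ 1.71 d; D_c ≈ 5.10 mg/L; min DO ≈ 4.71 mg/L

At the critical point dD/dt = 0, so k_1 L₀ e^(−k_1 t) = k_2 D. Substituting D(t) from the Streeter–Phelps equation and solving for t gives
t_c = ln[(k_2/k_1)(1 − D₀(k_2−k_1)/(k_1 L₀))] / (k_2−k_1).
Here k_2−k_1 = 0.4550 d⁻¹ and 1 − D₀(k_2−k_1)/(k_1 L₀) = 1 − 1.07×0.4550/(0.342×21.3) = 0.9332, so
t_c = ln(2.330 × 0.9332) / 0.4550 = 0.7769 / 0.4550 = 1.707 d.
L(t_c) = L₀ e^(−k_1 t_c) = 21.3 × 0.5577 = 11.88 mg/L, and at the critical point k_2 D_c = k_1 L, so D_c = (0.342/0.797) × 11.88 = 5.097 mg/L.
Minimum DO = C_s − D_c = 9.81 − 5.097 = 4.713 mg/L.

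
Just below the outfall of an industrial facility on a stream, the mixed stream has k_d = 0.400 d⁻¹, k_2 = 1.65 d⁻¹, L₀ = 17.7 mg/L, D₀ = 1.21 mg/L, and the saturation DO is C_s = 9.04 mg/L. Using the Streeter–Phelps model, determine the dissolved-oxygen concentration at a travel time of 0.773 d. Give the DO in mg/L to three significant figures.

k_d L₀/(k_2−k_d) = 0.400×17.7/(1.65−0.400) = 7.080/1.250 = 5.664 mg/L.
e^(−k_d t) = e^(−0.400×0.7730) = 0.7340; e^(−k_2 t) = e^(−1.65×0.7730) = 0.2793.
D = 5.664 × (0.7340 − 0.2793) + 1.21 × 0.2793 = 2.576 + 0.3380 = 2.914 mg/L.
DO = C_s − D = 9.04 − 2.914 = 6.126 mg/L.

DO ≈ 6.13 mg/L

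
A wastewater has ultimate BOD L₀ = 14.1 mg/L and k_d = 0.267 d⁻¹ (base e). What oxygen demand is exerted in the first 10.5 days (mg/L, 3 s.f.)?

y_t = L₀(1 − e^(−k_d t)) = 14.1 × (1 − e^(−0.267×10.5))
= 14.1 × (1 − 0.06060) = 14.1 × 0.9394 = 13.25 mg/L.

y ≈ 13.2 mg/L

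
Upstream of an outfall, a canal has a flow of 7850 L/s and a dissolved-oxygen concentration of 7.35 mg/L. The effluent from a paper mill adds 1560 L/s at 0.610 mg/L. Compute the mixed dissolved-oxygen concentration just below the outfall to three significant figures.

6.23 mg/L

Flow-weighted mixing: C = (Q_r C_r + Q_w C_w)/(Q_r + Q_w)
= (7850×7.35 + 1560×0.610)/(7850 + 1560) = 58650/9410 = 6.233 mg/L.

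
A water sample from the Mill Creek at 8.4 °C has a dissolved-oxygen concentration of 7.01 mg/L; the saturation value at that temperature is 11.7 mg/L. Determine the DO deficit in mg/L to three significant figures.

D = C_s − C = 11.7 − 7.01 = 4.69 mg/L.

D ≈ 4.69 mg/L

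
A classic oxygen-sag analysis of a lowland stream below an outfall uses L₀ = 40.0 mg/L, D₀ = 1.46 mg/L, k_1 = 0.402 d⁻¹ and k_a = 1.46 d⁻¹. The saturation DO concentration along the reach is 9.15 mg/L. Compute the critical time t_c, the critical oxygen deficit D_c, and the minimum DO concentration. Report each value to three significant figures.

t_c ≈ 1.12 d; D_c ≈ 7.01 mg/L; min DO ≈ 2.14 mg/L

At the critical point dD/dt = 0, so k_1 L₀ e^(−k_1 t) = k_a D. Substituting D(t) from the Streeter–Phelps equation and solving for t gives
t_c = ln[(k_a/k_1)(1 − D₀(k_a−k_1)/(k_1 L₀))] / (k_a−k_1).
Here k_a−k_1 = 1.058 d⁻¹ and 1 − D₀(k_a−k_1)/(k_1 L₀) = 1 − 1.46×1.058/(0.402×40.0) = 0.9039, so
t_c = ln(3.632 × 0.9039) / 1.058 = 1.189 / 1.058 = 1.124 d.
L(t_c) = L₀ e^(−k_1 t_c) = 40.0 × 0.6366 = 25.46 mg/L, and at the critical point k_a D_c = k_1 L, so D_c = (0.402/1.46) × 25.46 = 7.011 mg/L.
Minimum DO = C_s − D_c = 9.15 − 7.011 = 2.139 mg/L.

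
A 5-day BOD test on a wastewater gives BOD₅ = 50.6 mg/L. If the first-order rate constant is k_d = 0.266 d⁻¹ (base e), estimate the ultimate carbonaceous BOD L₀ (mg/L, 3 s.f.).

BOD₅ = L₀(1 − e^(−5k_d)) ⇒ L₀ = BOD₅ / (1 − e^(−5×0.266))
= 50.6 / (1 − 0.2645) = 50.6 / 0.7355 = 68.79 mg/L.

L₀ ≈ 68.8 mg/L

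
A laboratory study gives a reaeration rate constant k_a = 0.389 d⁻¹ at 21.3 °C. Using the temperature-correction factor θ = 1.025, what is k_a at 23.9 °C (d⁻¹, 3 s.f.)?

k_a(T₂) = k_a(T₁) · θ^(T₂−T₁) = 0.389 × 1.025^(23.9−21.3)
= 0.389 × 1.025^2.60 = 0.389 × 1.066 = 0.4148 d⁻¹.

k_a ≈ 0.415 d⁻¹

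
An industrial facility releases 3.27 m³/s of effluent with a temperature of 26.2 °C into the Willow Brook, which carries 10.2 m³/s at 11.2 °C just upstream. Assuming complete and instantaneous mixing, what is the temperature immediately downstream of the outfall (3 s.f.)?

Flow-weighted mixing: C = (Q_r C_r + Q_w C_w)/(Q_r + Q_w)
= (10.2×11.2 + 3.27×26.2)/(10.2 + 3.27) = 199.9/13.47 = 14.84 °C.

14.8 °C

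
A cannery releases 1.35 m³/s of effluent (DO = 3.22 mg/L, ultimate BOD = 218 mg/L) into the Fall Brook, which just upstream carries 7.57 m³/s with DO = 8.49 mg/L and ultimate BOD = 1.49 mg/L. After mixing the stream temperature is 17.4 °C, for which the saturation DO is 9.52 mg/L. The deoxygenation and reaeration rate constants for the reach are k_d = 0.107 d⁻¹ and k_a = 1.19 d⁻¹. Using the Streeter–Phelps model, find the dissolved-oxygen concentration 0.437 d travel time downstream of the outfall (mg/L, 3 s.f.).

Mixed DO = (7.57×8.49 + 1.35×3.22)/(7.57+1.35) = 68.62/8.920 = 7.692 mg/L.
Mixed L₀ = (7.57×1.49 + 1.35×218)/(8.920) = 305.6/8.920 = 34.26 mg/L.
Initial deficit D₀ = C_s − DO₀ = 9.52 − 7.692 = 1.828 mg/L.
D(0.437) = [0.107×34.26/(1.19−0.107)](e^(−0.107×0.437) − e^(−1.19×0.437)) + 1.828 e^(−1.19×0.437)
= 3.385 × (0.9543 − 0.5945) + 1.828 × 0.5945 = 2.304 mg/L.
DO = 9.52 − 2.304 = 7.216 mg/L.

DO ≈ 7.22 mg/L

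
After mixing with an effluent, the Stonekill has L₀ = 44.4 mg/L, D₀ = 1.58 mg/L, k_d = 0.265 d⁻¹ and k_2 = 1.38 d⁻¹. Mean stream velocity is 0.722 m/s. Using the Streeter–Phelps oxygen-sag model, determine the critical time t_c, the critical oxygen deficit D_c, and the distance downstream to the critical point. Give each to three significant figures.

At the critical point dD/dt = 0, so k_d L₀ e^(−k_d t) = k_2 D. Substituting D(t) from the Streeter–Phelps equation and solving for t gives
t_c = ln[(k_2/k_d)(1 − D₀(k_2−k_d)/(k_d L₀))] / (k_2−k_d).
Here k_2−k_d = 1.115 d⁻¹ and 1 − D₀(k_2−k_d)/(k_d L₀) = 1 − 1.58×1.115/(0.265×44.4) = 0.8503, so
t_c = ln(5.208 × 0.8503) / 1.115 = 1.488 / 1.115 = 1.334 d.
D_c = (k_d/k_2) L₀ e^(−k_d t_c) = (0.265/1.38) × 44.4 × e^(−0.265×1.334) = 0.1920 × 44.4 × 0.7021 = 5.986 mg/L.
x_c = v t_c = 0.722 m/s × 1.334 d × 86400 s/d = 83240 m ≈ 83.2 km.

t_c ≈ 1.33 d; D_c ≈ 5.99 mg/L; x_c ≈ 83.2 km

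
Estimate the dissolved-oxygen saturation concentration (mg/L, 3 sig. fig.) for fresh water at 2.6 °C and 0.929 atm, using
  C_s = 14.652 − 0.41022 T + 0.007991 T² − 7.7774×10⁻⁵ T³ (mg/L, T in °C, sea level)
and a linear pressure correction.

C_s ≈ 12.7 mg/L

At sea level: C_s = 14.652 − 0.41022×2.6 + 0.007991×2.6² − 7.7774×10⁻⁵×2.6³ = 13.64 mg/L.
Pressure correction: C_s' = 13.64 × 0.929 = 12.67 mg/L.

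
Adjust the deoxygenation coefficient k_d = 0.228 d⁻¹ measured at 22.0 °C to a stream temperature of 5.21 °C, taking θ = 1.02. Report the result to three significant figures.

k_d ≈ 0.164 d⁻¹

k_d(T₂) = k_d(T₁) · θ^(T₂−T₁) = 0.228 × 1.02^(5.21−22.0)
= 0.228 × 1.02^-16.8 = 0.228 × 0.7171 = 0.1635 d⁻¹.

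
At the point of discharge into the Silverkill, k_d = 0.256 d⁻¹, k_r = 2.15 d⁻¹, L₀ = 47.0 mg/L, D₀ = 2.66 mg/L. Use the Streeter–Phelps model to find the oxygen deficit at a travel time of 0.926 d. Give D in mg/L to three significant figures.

D ≈ 4.51 mg/L

k_d L₀/(k_r−k_d) = 0.256×47.0/(2.15−0.256) = 12.03/1.894 = 6.353 mg/L.
e^(−k_d t) = e^(−0.256×0.9260) = 0.7889; e^(−k_r t) = e^(−2.15×0.9260) = 0.1366.
D = 6.353 × (0.7889 − 0.1366) + 2.66 × 0.1366 = 4.144 + 0.3633 = 4.508 mg/L.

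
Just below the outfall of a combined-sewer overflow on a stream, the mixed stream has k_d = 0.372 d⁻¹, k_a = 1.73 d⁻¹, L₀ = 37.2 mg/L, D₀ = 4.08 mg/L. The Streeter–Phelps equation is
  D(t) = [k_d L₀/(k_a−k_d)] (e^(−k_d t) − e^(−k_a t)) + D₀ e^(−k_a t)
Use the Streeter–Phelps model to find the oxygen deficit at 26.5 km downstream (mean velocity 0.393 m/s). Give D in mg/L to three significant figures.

D ≈ 6.04 mg/L

Travel time t = x/v = 26.5 km / (0.393 m/s) = 26500 m / 0.393 m/s = 67430 s = 0.7804 d.
k_d L₀/(k_a−k_d) = 0.372×37.2/(1.73−0.372) = 13.84/1.358 = 10.19 mg/L.
e^(−k_d t) = e^(−0.372×0.7804) = 0.7480; e^(−k_a t) = e^(−1.73×0.7804) = 0.2592.
D = 10.19 × (0.7480 − 0.2592) + 4.08 × 0.2592 = 4.981 + 1.058 = 6.039 mg/L.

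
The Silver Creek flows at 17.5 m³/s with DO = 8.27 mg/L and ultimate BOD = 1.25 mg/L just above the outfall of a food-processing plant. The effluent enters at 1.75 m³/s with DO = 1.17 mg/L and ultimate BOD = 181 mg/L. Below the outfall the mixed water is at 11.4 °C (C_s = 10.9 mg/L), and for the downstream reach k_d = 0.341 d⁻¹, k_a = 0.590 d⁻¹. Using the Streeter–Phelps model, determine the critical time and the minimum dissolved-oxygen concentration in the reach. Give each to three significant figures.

Mixed DO = (17.5×8.27 + 1.75×1.17)/(17.5+1.75) = 146.8/19.25 = 7.625 mg/L.
Mixed L₀ = (17.5×1.25 + 1.75×181)/(19.25) = 338.6/19.25 = 17.59 mg/L.
Initial deficit D₀ = C_s − DO₀ = 10.9 − 7.625 = 3.275 mg/L.
t_c = (1/0.2490) ln[(0.590/0.341)(1 − 3.275×0.2490/(0.341×17.59))] = 4.016 × ln(1.495) = 1.615 d.
D_c = (0.341/0.590) × 17.59 × e^(−0.341×1.615) = 0.5780 × 17.59 × 0.5766 = 5.862 mg/L.
Minimum DO = 10.9 − 5.862 = 5.038 mg/L.

t_c ≈ 1.61 d; minimum DO ≈ 5.04 mg/L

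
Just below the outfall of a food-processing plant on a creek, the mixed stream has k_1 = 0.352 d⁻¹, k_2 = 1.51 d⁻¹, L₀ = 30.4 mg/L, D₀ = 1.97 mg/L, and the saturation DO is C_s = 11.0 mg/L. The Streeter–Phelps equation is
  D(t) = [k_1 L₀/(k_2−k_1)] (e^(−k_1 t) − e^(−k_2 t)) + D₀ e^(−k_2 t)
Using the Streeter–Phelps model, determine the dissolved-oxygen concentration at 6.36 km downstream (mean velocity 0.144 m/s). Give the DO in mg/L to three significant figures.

DO ≈ 6.64 mg/L

Travel time t = x/v = 6.36 km / (0.144 m/s) = 6360 m / 0.144 m/s = 44170 s = 0.5112 d.
k_1 L₀/(k_2−k_1) = 0.352×30.4/(1.51−0.352) = 10.70/1.158 = 9.241 mg/L.
e^(−k_1 t) = e^(−0.352×0.5112) = 0.8353; e^(−k_2 t) = e^(−1.51×0.5112) = 0.4621.
D = 9.241 × (0.8353 − 0.4621) + 1.97 × 0.4621 = 3.449 + 0.9104 = 4.359 mg/L.
DO = C_s − D = 11.0 − 4.359 = 6.641 mg/L.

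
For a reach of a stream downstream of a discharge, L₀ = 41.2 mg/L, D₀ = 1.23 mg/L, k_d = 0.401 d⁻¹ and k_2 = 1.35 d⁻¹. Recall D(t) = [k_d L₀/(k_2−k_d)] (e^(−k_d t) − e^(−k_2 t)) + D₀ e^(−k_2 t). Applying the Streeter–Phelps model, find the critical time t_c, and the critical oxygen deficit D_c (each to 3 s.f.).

t_c ≈ 1.20 d; D_c ≈ 7.56 mg/L

At the critical point dD/dt = 0, so k_d L₀ e^(−k_d t) = k_2 D. Substituting D(t) from the Streeter–Phelps equation and solving for t gives
t_c = ln[(k_2/k_d)(1 − D₀(k_2−k_d)/(k_d L₀))] / (k_2−k_d).
Here k_2−k_d = 0.9490 d⁻¹ and 1 − D₀(k_2−k_d)/(k_d L₀) = 1 − 1.23×0.9490/(0.401×41.2) = 0.9293, so
t_c = ln(3.367 × 0.9293) / 0.9490 = 1.141 / 0.9490 = 1.202 d.
D_c = (k_d/k_2) L₀ e^(−k_d t_c) = (0.401/1.35) × 41.2 × e^(−0.401×1.202) = 0.2970 × 41.2 × 0.6176 = 7.558 mg/L.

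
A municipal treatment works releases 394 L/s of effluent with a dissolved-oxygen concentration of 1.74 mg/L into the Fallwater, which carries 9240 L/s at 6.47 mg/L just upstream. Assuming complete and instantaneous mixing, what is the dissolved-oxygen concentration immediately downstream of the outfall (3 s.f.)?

Flow-weighted mixing: C = (Q_r C_r + Q_w C_w)/(Q_r + Q_w)
= (9240×6.47 + 394×1.74)/(9240 + 394) = 60470/9634 = 6.277 mg/L.

6.28 mg/L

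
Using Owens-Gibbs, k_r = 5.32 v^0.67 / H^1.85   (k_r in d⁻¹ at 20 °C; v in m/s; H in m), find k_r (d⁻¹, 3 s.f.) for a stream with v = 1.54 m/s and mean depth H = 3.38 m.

k_r ≈ 0.747 d⁻¹

k_r = 5.32 × 1.54^0.67 / 3.38^1.85 = 5.32 × 1.335 / 9.517 = 0.7465 d⁻¹.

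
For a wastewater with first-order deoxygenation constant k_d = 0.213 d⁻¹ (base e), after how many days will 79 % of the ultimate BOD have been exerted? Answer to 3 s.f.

y/L₀ = 1 − e^(−k_d t) = 0.79 ⇒ e^(−k_d t) = 0.210
t = −ln(0.210) / 0.213 = 1.561 / 0.213 = 7.327 d.

t ≈ 7.33 d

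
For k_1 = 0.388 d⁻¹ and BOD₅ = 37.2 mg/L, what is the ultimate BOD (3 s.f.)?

L₀ ≈ 43.4 mg/L

BOD₅ = L₀(1 − e^(−5k_1)) ⇒ L₀ = BOD₅ / (1 − e^(−5×0.388))
= 37.2 / (1 − 0.1437) = 37.2 / 0.8563 = 43.44 mg/L.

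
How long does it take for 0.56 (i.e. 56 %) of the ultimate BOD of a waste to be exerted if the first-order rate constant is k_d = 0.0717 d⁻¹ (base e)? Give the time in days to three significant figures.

t ≈ 11.5 d

y/L₀ = 1 − e^(−k_d t) = 0.56 ⇒ e^(−k_d t) = 0.440
t = −ln(0.440) / 0.0717 = 0.8210 / 0.0717 = 11.45 d.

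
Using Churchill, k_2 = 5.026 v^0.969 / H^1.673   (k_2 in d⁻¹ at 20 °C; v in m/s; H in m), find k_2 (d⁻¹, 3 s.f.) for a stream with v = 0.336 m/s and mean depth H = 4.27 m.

k_2 = 5.026 × 0.336^0.969 / 4.27^1.673 = 5.026 × 0.3476 / 11.34 = 0.1540 d⁻¹.

k_2 ≈ 0.154 d⁻¹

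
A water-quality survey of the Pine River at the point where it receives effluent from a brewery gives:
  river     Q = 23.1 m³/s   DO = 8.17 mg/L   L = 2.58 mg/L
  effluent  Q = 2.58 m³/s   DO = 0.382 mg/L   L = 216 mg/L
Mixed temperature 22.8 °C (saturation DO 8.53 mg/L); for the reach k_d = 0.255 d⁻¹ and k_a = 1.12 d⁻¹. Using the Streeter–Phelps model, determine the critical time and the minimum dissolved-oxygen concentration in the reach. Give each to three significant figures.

t_c ≈ 1.51 d; minimum DO ≈ 4.81 mg/L

Mixed DO = (23.1×8.17 + 2.58×0.382)/(23.1+2.58) = 189.7/25.68 = 7.388 mg/L.
Mixed L₀ = (23.1×2.58 + 2.58×216)/(25.68) = 616.9/25.68 = 24.02 mg/L.
Initial deficit D₀ = C_s − DO₀ = 8.53 − 7.388 = 1.142 mg/L.
t_c = (1/0.8650) ln[(1.12/0.255)(1 − 1.142×0.8650/(0.255×24.02))] = 1.156 × ln(3.684) = 1.507 d.
D_c = (0.255/1.12) × 24.02 × e^(−0.255×1.507) = 0.2277 × 24.02 × 0.6809 = 3.724 mg/L.
Minimum DO = 8.53 − 3.724 = 4.806 mg/L.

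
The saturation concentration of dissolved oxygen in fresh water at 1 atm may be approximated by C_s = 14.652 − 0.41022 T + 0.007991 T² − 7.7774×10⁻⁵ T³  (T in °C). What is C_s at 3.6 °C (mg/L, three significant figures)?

C_s = 14.652 − 0.41022×3.6 + 0.007991×3.6² − 7.7774×10⁻⁵×3.6³ = 13.28 mg/L.

C_s ≈ 13.3 mg/L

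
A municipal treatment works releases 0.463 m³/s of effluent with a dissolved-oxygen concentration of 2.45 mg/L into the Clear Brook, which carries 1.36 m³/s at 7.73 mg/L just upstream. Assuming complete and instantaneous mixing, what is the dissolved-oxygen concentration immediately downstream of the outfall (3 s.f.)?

6.39 mg/L

Flow-weighted mixing: C = (Q_r C_r + Q_w C_w)/(Q_r + Q_w)
= (1.36×7.73 + 0.463×2.45)/(1.36 + 0.463) = 11.65/1.823 = 6.389 mg/L.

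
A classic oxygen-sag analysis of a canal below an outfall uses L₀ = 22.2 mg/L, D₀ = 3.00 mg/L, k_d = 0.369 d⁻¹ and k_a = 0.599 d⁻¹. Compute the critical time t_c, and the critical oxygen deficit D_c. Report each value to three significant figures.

At the critical point dD/dt = 0, so k_d L₀ e^(−k_d t) = k_a D. Substituting D(t) from the Streeter–Phelps equation and solving for t gives
t_c = ln[(k_a/k_d)(1 − D₀(k_a−k_d)/(k_d L₀))] / (k_a−k_d).
Here k_a−k_d = 0.2300 d⁻¹ and 1 − D₀(k_a−k_d)/(k_d L₀) = 1 − 3.00×0.2300/(0.369×22.2) = 0.9158, so
t_c = ln(1.623 × 0.9158) / 0.2300 = 0.3965 / 0.2300 = 1.724 d.
D_c = (k_d/k_a) L₀ e^(−k_d t_c) = (0.369/0.599) × 22.2 × e^(−0.369×1.724) = 0.6160 × 22.2 × 0.5294 = 7.239 mg/L.

t_c ≈ 1.72 d; D_c ≈ 7.24 mg/L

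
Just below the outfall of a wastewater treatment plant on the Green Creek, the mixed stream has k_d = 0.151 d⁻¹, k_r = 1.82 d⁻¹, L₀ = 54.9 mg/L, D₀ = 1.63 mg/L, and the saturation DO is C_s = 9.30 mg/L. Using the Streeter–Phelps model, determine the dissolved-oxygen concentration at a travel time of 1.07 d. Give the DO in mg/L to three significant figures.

DO ≈ 5.55 mg/L

k_d L₀/(k_r−k_d) = 0.151×54.9/(1.82−0.151) = 8.290/1.669 = 4.967 mg/L.
e^(−k_d t) = e^(−0.151×1.070) = 0.8508; e^(−k_r t) = e^(−1.82×1.070) = 0.1426.
D = 4.967 × (0.8508 − 0.1426) + 1.63 × 0.1426 = 3.517 + 0.2325 = 3.750 mg/L.
DO = C_s − D = 9.30 − 3.750 = 5.550 mg/L.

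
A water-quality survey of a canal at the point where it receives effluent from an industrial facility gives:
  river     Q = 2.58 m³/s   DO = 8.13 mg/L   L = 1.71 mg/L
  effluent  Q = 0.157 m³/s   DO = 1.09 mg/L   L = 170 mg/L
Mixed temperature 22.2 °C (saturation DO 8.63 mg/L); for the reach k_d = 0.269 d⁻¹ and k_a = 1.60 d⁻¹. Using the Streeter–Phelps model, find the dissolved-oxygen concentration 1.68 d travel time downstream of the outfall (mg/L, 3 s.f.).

DO ≈ 7.26 mg/L

Mixed DO = (2.58×8.13 + 0.157×1.09)/(2.58+0.157) = 21.15/2.737 = 7.726 mg/L.
Mixed L₀ = (2.58×1.71 + 0.157×170)/(2.737) = 31.10/2.737 = 11.36 mg/L.
Initial deficit D₀ = C_s − DO₀ = 8.63 − 7.726 = 0.9038 mg/L.
D(1.68) = [0.269×11.36/(1.60−0.269)](e^(−0.269×1.68) − e^(−1.60×1.68)) + 0.9038 e^(−1.60×1.68)
= 2.297 × (0.6364 − 0.06802) + 0.9038 × 0.06802 = 1.367 mg/L.
DO = 8.63 − 1.367 = 7.263 mg/L.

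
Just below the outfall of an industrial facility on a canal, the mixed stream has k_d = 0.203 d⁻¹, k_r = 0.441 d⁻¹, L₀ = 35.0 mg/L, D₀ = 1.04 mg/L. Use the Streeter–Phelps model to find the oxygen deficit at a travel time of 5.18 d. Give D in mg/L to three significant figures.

D ≈ 7.50 mg/L

k_d L₀/(k_r−k_d) = 0.203×35.0/(0.441−0.203) = 7.105/0.2380 = 29.85 mg/L.
e^(−k_d t) = e^(−0.203×5.180) = 0.3494; e^(−k_r t) = e^(−0.441×5.180) = 0.1018.
D = 29.85 × (0.3494 − 0.1018) + 1.04 × 0.1018 = 7.390 + 0.1059 = 7.496 mg/L.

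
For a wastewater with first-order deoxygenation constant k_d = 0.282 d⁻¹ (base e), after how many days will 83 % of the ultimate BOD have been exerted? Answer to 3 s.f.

y/L₀ = 1 − e^(−k_d t) = 0.83 ⇒ e^(−k_d t) = 0.170
t = −ln(0.170) / 0.282 = 1.772 / 0.282 = 6.284 d.

t ≈ 6.28 d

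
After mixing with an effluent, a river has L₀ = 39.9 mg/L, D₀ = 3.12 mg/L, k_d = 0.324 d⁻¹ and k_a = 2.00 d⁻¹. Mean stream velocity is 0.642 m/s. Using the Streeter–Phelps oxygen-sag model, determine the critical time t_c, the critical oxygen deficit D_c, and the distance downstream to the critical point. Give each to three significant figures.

At the critical point dD/dt = 0, so k_d L₀ e^(−k_d t) = k_a D. Substituting D(t) from the Streeter–Phelps equation and solving for t gives
t_c = ln[(k_a/k_d)(1 − D₀(k_a−k_d)/(k_d L₀))] / (k_a−k_d).
Here k_a−k_d = 1.676 d⁻¹ and 1 − D₀(k_a−k_d)/(k_d L₀) = 1 − 3.12×1.676/(0.324×39.9) = 0.5955, so
t_c = ln(6.173 × 0.5955) / 1.676 = 1.302 / 1.676 = 0.7767 d.
D_c = (k_d/k_a) L₀ e^(−k_d t_c) = (0.324/2.00) × 39.9 × e^(−0.324×0.7767) = 0.1620 × 39.9 × 0.7775 = 5.026 mg/L.
x_c = v t_c = 0.642 m/s × 0.7767 d × 86400 s/d = 43080 m ≈ 43.1 km.

t_c ≈ 0.777 d; D_c ≈ 5.03 mg/L; x_c ≈ 43.1 km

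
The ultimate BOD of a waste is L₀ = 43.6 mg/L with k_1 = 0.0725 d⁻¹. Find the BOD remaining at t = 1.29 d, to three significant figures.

L_t = L₀ e^(−k_1 t) = 43.6 × e^(−0.0725×1.29) = 43.6 × 0.9107 = 39.71 mg/L.

L ≈ 39.7 mg/L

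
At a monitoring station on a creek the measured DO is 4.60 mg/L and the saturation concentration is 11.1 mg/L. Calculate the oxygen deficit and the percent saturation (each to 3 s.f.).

D ≈ 6.50 mg/L; 41.4 % saturation

D = C_s − C = 11.1 − 4.60 = 6.50 mg/L.
% saturation = 4.60/11.1 × 100 = 41.4 %.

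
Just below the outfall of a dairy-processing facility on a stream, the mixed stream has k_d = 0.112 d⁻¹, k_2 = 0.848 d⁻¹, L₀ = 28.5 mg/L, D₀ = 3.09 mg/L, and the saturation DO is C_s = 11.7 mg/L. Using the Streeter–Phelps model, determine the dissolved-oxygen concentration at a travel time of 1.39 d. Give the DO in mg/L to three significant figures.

DO ≈ 8.37 mg/L

k_d L₀/(k_2−k_d) = 0.112×28.5/(0.848−0.112) = 3.192/0.7360 = 4.337 mg/L.
e^(−k_d t) = e^(−0.112×1.390) = 0.8558; e^(−k_2 t) = e^(−0.848×1.390) = 0.3077.
D = 4.337 × (0.8558 − 0.3077) + 3.09 × 0.3077 = 2.377 + 0.9507 = 3.328 mg/L.
DO = C_s − D = 11.7 − 3.328 = 8.372 mg/L.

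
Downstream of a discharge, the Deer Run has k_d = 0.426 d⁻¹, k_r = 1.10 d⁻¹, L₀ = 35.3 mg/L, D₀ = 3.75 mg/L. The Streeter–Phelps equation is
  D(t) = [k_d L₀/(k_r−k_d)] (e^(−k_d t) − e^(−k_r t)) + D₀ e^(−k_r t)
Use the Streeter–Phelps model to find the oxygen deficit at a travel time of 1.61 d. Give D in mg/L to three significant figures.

k_d L₀/(k_r−k_d) = 0.426×35.3/(1.10−0.426) = 15.04/0.6740 = 22.31 mg/L.
e^(−k_d t) = e^(−0.426×1.610) = 0.5037; e^(−k_r t) = e^(−1.10×1.610) = 0.1702.
D = 22.31 × (0.5037 − 0.1702) + 3.75 × 0.1702 = 7.441 + 0.6381 = 8.079 mg/L.

D ≈ 8.08 mg/L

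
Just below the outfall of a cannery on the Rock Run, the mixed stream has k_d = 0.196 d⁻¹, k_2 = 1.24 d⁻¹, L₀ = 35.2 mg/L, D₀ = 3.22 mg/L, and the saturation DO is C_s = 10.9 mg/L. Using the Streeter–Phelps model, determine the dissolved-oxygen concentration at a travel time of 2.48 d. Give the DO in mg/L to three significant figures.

k_d L₀/(k_2−k_d) = 0.196×35.2/(1.24−0.196) = 6.899/1.044 = 6.608 mg/L.
e^(−k_d t) = e^(−0.196×2.480) = 0.6150; e^(−k_2 t) = e^(−1.24×2.480) = 0.04618.
D = 6.608 × (0.6150 − 0.04618) + 3.22 × 0.04618 = 3.759 + 0.1487 = 3.908 mg/L.
DO = C_s − D = 10.9 − 3.908 = 6.992 mg/L.

DO ≈ 6.99 mg/L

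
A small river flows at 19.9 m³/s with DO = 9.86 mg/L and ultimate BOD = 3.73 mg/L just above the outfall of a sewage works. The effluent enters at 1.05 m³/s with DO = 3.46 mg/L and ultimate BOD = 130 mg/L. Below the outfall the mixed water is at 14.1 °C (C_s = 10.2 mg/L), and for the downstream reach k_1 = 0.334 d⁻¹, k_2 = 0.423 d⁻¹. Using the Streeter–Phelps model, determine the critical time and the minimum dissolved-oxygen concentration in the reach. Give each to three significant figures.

t_c ≈ 2.46 d; minimum DO ≈ 6.70 mg/L

Mixed DO = (19.9×9.86 + 1.05×3.46)/(19.9+1.05) = 199.8/20.95 = 9.539 mg/L.
Mixed L₀ = (19.9×3.73 + 1.05×130)/(20.95) = 210.7/20.95 = 10.06 mg/L.
Initial deficit D₀ = C_s − DO₀ = 10.2 − 9.539 = 0.6608 mg/L.
t_c = (1/0.08900) ln[(0.423/0.334)(1 − 0.6608×0.08900/(0.334×10.06))] = 11.24 × ln(1.244) = 2.456 d.
D_c = (0.334/0.423) × 10.06 × e^(−0.334×2.456) = 0.7896 × 10.06 × 0.4403 = 3.497 mg/L.
Minimum DO = 10.2 − 3.497 = 6.703 mg/L.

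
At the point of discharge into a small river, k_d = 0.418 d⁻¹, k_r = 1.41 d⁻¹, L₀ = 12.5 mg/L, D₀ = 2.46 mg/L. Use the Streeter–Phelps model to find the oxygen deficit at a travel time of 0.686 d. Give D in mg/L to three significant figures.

D ≈ 2.89 mg/L

k_d L₀/(k_r−k_d) = 0.418×12.5/(1.41−0.418) = 5.225/0.9920 = 5.267 mg/L.
e^(−k_d t) = e^(−0.418×0.6860) = 0.7507; e^(−k_r t) = e^(−1.41×0.6860) = 0.3801.
D = 5.267 × (0.7507 − 0.3801) + 2.46 × 0.3801 = 1.952 + 0.9351 = 2.887 mg/L.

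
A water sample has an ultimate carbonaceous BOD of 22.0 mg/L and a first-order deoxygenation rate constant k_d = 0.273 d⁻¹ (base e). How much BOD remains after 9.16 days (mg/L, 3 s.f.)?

L_t = L₀ e^(−k_d t) = 22.0 × e^(−0.273×9.16) = 22.0 × 0.08203 = 1.805 mg/L.

L ≈ 1.80 mg/L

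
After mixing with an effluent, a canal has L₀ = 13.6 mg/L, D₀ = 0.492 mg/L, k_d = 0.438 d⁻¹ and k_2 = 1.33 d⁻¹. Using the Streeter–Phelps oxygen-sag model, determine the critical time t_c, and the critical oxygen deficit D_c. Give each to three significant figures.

t_c ≈ 1.16 d; D_c ≈ 2.70 mg/L

t_c = [1/(k_2−k_d)] ln[(k_2/k_d)(1 − D₀(k_2−k_d)/(k_d L₀))]
= [1/(1.33−0.438)] ln[(1.33/0.438)(1 − 0.492×0.8920/(0.438×13.6))]
= (1/0.8920) ln[3.037 × 0.9263] = 1.121 × ln(2.813) = 1.121 × 1.034 = 1.159 d.
L(t_c) = L₀ e^(−k_d t_c) = 13.6 × 0.6018 = 8.185 mg/L, and at the critical point k_2 D_c = k_d L, so D_c = (0.438/1.33) × 8.185 = 2.695 mg/L.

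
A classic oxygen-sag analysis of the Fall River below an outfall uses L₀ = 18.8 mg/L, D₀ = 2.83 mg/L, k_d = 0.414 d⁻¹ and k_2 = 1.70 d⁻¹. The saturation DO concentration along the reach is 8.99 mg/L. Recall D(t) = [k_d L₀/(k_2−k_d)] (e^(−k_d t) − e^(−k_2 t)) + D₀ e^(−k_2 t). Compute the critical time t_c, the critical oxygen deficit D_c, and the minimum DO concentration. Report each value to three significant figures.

t_c ≈ 0.608 d; D_c ≈ 3.56 mg/L; min DO ≈ 5.43 mg/L

At the critical point dD/dt = 0, so k_d L₀ e^(−k_d t) = k_2 D. Substituting D(t) from the Streeter–Phelps equation and solving for t gives
t_c = ln[(k_2/k_d)(1 − D₀(k_2−k_d)/(k_d L₀))] / (k_2−k_d).
Here k_2−k_d = 1.286 d⁻¹ and 1 − D₀(k_2−k_d)/(k_d L₀) = 1 − 2.83×1.286/(0.414×18.8) = 0.5324, so
t_c = ln(4.106 × 0.5324) / 1.286 = 0.7822 / 1.286 = 0.6082 d.
D_c = (k_d/k_2) L₀ e^(−k_d t_c) = (0.414/1.70) × 18.8 × e^(−0.414×0.6082) = 0.2435 × 18.8 × 0.7774 = 3.559 mg/L.
Minimum DO = C_s − D_c = 8.99 − 3.559 = 5.431 mg/L.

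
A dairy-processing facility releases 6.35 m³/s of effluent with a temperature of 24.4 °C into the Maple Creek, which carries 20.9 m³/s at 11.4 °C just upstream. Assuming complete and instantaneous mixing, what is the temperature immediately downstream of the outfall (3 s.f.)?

14.4 °C

Flow-weighted mixing: C = (Q_r C_r + Q_w C_w)/(Q_r + Q_w)
= (20.9×11.4 + 6.35×24.4)/(20.9 + 6.35) = 393.2/27.25 = 14.43 °C.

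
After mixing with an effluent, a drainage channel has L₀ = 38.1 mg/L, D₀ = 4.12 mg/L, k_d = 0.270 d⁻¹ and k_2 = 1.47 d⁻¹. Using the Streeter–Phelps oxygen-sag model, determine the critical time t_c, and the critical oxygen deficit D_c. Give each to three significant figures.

With k_2/k_d = 5.444 and 1 − D₀(k_2−k_d)/(k_d L₀) = 0.5194,
t_c = ln(5.444 × 0.5194) / (1.47 − 0.270) = ln(2.828) / 1.200 = 1.040/1.200 = 0.8663 d.
D_c = (k_d/k_2) L₀ e^(−k_d t_c) = (0.270/1.47) × 38.1 × e^(−0.270×0.8663) = 0.1837 × 38.1 × 0.7915 = 5.539 mg/L.

t_c ≈ 0.866 d; D_c ≈ 5.54 mg/L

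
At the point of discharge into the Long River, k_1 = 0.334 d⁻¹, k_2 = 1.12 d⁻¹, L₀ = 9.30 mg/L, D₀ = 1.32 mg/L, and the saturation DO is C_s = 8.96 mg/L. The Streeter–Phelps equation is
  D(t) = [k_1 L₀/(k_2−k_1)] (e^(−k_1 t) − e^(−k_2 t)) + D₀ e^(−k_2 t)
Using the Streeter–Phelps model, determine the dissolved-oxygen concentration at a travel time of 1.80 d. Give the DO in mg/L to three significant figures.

k_1 L₀/(k_2−k_1) = 0.334×9.30/(1.12−0.334) = 3.106/0.7860 = 3.952 mg/L.
e^(−k_1 t) = e^(−0.334×1.800) = 0.5482; e^(−k_2 t) = e^(−1.12×1.800) = 0.1332.
D = 3.952 × (0.5482 − 0.1332) + 1.32 × 0.1332 = 1.640 + 0.1758 = 1.816 mg/L.
DO = C_s − D = 8.96 − 1.816 = 7.144 mg/L.

DO ≈ 7.14 mg/L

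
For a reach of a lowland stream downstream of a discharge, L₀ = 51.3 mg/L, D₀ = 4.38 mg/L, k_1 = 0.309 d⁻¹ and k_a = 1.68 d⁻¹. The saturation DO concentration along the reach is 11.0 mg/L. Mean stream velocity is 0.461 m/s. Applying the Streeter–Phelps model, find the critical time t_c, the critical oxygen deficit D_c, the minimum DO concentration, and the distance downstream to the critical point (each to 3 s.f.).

t_c ≈ 0.888 d; D_c ≈ 7.17 mg/L; min DO ≈ 3.83 mg/L; x_c ≈ 35.4 km

At the critical point dD/dt = 0, so k_1 L₀ e^(−k_1 t) = k_a D. Substituting D(t) from the Streeter–Phelps equation and solving for t gives
t_c = ln[(k_a/k_1)(1 − D₀(k_a−k_1)/(k_1 L₀))] / (k_a−k_1).
Here k_a−k_1 = 1.371 d⁻¹ and 1 − D₀(k_a−k_1)/(k_1 L₀) = 1 − 4.38×1.371/(0.309×51.3) = 0.6212, so
t_c = ln(5.437 × 0.6212) / 1.371 = 1.217 / 1.371 = 0.8877 d.
L(t_c) = L₀ e^(−k_1 t_c) = 51.3 × 0.7601 = 38.99 mg/L, and at the critical point k_a D_c = k_1 L, so D_c = (0.309/1.68) × 38.99 = 7.172 mg/L.
Minimum DO = C_s − D_c = 11.0 − 7.172 = 3.828 mg/L.
x_c = v t_c = 0.461 m/s × 0.8877 d × 86400 s/d = 35360 m ≈ 35.4 km.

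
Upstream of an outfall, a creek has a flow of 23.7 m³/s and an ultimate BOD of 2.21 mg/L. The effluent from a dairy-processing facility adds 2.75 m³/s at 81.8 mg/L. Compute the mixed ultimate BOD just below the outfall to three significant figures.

10.5 mg/L

Flow-weighted mixing: C = (Q_r C_r + Q_w C_w)/(Q_r + Q_w)
= (23.7×2.21 + 2.75×81.8)/(23.7 + 2.75) = 277.3/26.45 = 10.48 mg/L.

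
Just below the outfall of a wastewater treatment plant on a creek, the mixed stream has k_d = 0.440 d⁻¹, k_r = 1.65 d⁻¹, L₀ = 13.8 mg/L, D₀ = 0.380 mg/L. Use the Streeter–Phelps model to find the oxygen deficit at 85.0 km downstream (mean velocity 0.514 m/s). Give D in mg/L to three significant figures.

Travel time t = x/v = 85.0 km / (0.514 m/s) = 85000 m / 0.514 m/s = 165400 s = 1.914 d.
k_d L₀/(k_r−k_d) = 0.440×13.8/(1.65−0.440) = 6.072/1.210 = 5.018 mg/L.
e^(−k_d t) = e^(−0.440×1.914) = 0.4308; e^(−k_r t) = e^(−1.65×1.914) = 0.04251.
D = 5.018 × (0.4308 − 0.04251) + 0.380 × 0.04251 = 1.948 + 0.01615 = 1.965 mg/L.

D ≈ 1.96 mg/L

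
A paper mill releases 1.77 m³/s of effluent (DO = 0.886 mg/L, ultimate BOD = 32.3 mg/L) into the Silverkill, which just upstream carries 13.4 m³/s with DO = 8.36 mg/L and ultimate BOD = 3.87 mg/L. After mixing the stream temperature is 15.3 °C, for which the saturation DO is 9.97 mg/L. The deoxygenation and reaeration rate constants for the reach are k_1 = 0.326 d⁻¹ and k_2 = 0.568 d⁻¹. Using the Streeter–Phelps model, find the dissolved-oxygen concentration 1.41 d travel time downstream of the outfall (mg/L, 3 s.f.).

Mixed DO = (13.4×8.36 + 1.77×0.886)/(13.4+1.77) = 113.6/15.17 = 7.488 mg/L.
Mixed L₀ = (13.4×3.87 + 1.77×32.3)/(15.17) = 109.0/15.17 = 7.187 mg/L.
Initial deficit D₀ = C_s − DO₀ = 9.97 − 7.488 = 2.482 mg/L.
D(1.41) = [0.326×7.187/(0.568−0.326)](e^(−0.326×1.41) − e^(−0.568×1.41)) + 2.482 e^(−0.568×1.41)
= 9.682 × (0.6315 − 0.4489) + 2.482 × 0.4489 = 2.882 mg/L.
DO = 9.97 − 2.882 = 7.088 mg/L.

DO ≈ 7.09 mg/L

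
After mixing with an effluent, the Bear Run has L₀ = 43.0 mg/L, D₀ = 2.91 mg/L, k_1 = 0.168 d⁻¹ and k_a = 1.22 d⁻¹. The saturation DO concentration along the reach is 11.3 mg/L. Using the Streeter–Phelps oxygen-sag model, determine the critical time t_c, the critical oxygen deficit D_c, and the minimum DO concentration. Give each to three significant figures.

With k_a/k_1 = 7.262 and 1 − D₀(k_a−k_1)/(k_1 L₀) = 0.5762,
t_c = ln(7.262 × 0.5762) / (1.22 − 0.168) = ln(4.185) / 1.052 = 1.431/1.052 = 1.361 d.
L(t_c) = L₀ e^(−k_1 t_c) = 43.0 × 0.7957 = 34.21 mg/L, and at the critical point k_a D_c = k_1 L, so D_c = (0.168/1.22) × 34.21 = 4.711 mg/L.
Minimum DO = C_s − D_c = 11.3 − 4.711 = 6.589 mg/L.

t_c ≈ 1.36 d; D_c ≈ 4.71 mg/L; min DO ≈ 6.59 mg/L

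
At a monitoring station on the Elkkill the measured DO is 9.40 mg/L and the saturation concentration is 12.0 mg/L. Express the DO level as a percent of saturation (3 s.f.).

% saturation = C/C_s × 100 = 9.40/12.0 × 100 = 78.3 %.

78.3 % saturation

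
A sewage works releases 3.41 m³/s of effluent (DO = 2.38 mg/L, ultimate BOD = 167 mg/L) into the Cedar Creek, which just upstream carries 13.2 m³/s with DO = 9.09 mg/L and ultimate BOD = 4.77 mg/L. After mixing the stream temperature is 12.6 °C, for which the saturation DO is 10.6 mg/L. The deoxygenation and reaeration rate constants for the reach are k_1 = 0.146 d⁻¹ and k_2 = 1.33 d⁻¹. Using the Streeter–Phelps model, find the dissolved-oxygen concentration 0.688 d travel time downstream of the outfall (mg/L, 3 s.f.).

DO ≈ 7.08 mg/L

Mixed DO = (13.2×9.09 + 3.41×2.38)/(13.2+3.41) = 128.1/16.61 = 7.712 mg/L.
Mixed L₀ = (13.2×4.77 + 3.41×167)/(16.61) = 632.4/16.61 = 38.08 mg/L.
Initial deficit D₀ = C_s − DO₀ = 10.6 − 7.712 = 2.888 mg/L.
D(0.688) = [0.146×38.08/(1.33−0.146)](e^(−0.146×0.688) − e^(−1.33×0.688)) + 2.888 e^(−1.33×0.688)
= 4.695 × (0.9044 − 0.4005) + 2.888 × 0.4005 = 3.522 mg/L.
DO = 10.6 − 3.522 = 7.078 mg/L.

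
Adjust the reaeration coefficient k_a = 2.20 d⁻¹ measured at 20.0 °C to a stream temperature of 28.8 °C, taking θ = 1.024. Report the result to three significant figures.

k_a(T₂) = k_a(T₁) · θ^(T₂−T₁) = 2.20 × 1.024^(28.8−20.0)
= 2.20 × 1.024^8.80 = 2.20 × 1.232 = 2.711 d⁻¹.

k_a ≈ 2.71 d⁻¹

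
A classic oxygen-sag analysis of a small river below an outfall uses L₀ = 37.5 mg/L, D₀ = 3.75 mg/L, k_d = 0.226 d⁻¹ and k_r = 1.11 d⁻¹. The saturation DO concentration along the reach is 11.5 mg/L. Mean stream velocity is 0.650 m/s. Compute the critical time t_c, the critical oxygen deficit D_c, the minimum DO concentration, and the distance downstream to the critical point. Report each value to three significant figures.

t_c ≈ 1.24 d; D_c ≈ 5.77 mg/L; min DO ≈ 5.73 mg/L; x_c ≈ 69.6 km

With k_r/k_d = 4.912 and 1 − D₀(k_r−k_d)/(k_d L₀) = 0.6088,
t_c = ln(4.912 × 0.6088) / (1.11 − 0.226) = ln(2.990) / 0.8840 = 1.095/0.8840 = 1.239 d.
D_c = (k_d/k_r) L₀ e^(−k_d t_c) = (0.226/1.11) × 37.5 × e^(−0.226×1.239) = 0.2036 × 37.5 × 0.7557 = 5.770 mg/L.
Minimum DO = C_s − D_c = 11.5 − 5.770 = 5.730 mg/L.
x_c = v t_c = 0.650 m/s × 1.239 d × 86400 s/d = 69590 m ≈ 69.6 km.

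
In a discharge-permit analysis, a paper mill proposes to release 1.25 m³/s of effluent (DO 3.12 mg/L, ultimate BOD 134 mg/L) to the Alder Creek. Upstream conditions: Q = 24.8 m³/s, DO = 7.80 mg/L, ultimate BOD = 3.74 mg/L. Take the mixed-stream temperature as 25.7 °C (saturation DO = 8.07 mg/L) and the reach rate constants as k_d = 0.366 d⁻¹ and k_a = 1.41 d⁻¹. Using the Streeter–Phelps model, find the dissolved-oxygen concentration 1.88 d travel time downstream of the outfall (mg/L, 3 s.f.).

DO ≈ 6.52 mg/L

Mixed DO = (24.8×7.80 + 1.25×3.12)/(24.8+1.25) = 197.3/26.05 = 7.575 mg/L.
Mixed L₀ = (24.8×3.74 + 1.25×134)/(26.05) = 260.3/26.05 = 9.990 mg/L.
Initial deficit D₀ = C_s − DO₀ = 8.07 − 7.575 = 0.4946 mg/L.
D(1.88) = [0.366×9.990/(1.41−0.366)](e^(−0.366×1.88) − e^(−1.41×1.88)) + 0.4946 e^(−1.41×1.88)
= 3.502 × (0.5025 − 0.07059) + 0.4946 × 0.07059 = 1.548 mg/L.
DO = 8.07 − 1.548 = 6.522 mg/L.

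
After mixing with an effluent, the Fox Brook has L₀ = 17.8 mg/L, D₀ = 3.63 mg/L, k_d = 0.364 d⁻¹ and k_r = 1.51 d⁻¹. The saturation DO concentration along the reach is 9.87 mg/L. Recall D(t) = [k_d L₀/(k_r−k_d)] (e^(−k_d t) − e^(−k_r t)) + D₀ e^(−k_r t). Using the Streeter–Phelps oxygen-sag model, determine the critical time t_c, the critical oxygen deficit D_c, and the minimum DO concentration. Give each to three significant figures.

At the critical point dD/dt = 0, so k_d L₀ e^(−k_d t) = k_r D. Substituting D(t) from the Streeter–Phelps equation and solving for t gives
t_c = ln[(k_r/k_d)(1 − D₀(k_r−k_d)/(k_d L₀))] / (k_r−k_d).
Here k_r−k_d = 1.146 d⁻¹ and 1 − D₀(k_r−k_d)/(k_d L₀) = 1 − 3.63×1.146/(0.364×17.8) = 0.3579, so
t_c = ln(4.148 × 0.3579) / 1.146 = 0.3953 / 1.146 = 0.3450 d.
L(t_c) = L₀ e^(−k_d t_c) = 17.8 × 0.8820 = 15.70 mg/L, and at the critical point k_r D_c = k_d L, so D_c = (0.364/1.51) × 15.70 = 3.785 mg/L.
Minimum DO = C_s − D_c = 9.87 − 3.785 = 6.085 mg/L.

t_c ≈ 0.345 d; D_c ≈ 3.78 mg/L; min DO ≈ 6.09 mg/L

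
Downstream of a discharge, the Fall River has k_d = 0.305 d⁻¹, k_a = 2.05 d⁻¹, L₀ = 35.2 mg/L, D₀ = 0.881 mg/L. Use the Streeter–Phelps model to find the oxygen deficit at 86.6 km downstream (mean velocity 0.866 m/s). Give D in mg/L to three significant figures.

D ≈ 3.83 mg/L

Travel time t = x/v = 86.6 km / (0.866 m/s) = 86600 m / 0.866 m/s = 100000 s = 1.157 d.
k_d L₀/(k_a−k_d) = 0.305×35.2/(2.05−0.305) = 10.74/1.745 = 6.152 mg/L.
e^(−k_d t) = e^(−0.305×1.157) = 0.7026; e^(−k_a t) = e^(−2.05×1.157) = 0.09323.
D = 6.152 × (0.7026 − 0.09323) + 0.881 × 0.09323 = 3.749 + 0.08214 = 3.831 mg/L.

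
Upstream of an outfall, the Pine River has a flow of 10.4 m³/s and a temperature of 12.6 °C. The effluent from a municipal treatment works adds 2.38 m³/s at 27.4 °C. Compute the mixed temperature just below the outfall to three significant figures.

15.4 °C

Flow-weighted mixing: C = (Q_r C_r + Q_w C_w)/(Q_r + Q_w)
= (10.4×12.6 + 2.38×27.4)/(10.4 + 2.38) = 196.3/12.78 = 15.36 °C.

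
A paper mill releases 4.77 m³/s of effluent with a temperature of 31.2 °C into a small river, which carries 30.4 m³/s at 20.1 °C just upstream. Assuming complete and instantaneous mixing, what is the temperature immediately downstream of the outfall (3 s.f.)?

Flow-weighted mixing: C = (Q_r C_r + Q_w C_w)/(Q_r + Q_w)
= (30.4×20.1 + 4.77×31.2)/(30.4 + 4.77) = 759.9/35.17 = 21.61 °C.

21.6 °C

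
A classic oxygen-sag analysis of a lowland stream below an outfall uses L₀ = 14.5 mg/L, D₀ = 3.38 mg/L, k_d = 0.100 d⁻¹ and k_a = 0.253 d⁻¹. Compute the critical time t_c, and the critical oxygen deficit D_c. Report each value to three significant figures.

t_c ≈ 3.18 d; D_c ≈ 4.17 mg/L

t_c = [1/(k_a−k_d)] ln[(k_a/k_d)(1 − D₀(k_a−k_d)/(k_d L₀))]
= [1/(0.253−0.100)] ln[(0.253/0.100)(1 − 3.38×0.1530/(0.100×14.5))]
= (1/0.1530) ln[2.530 × 0.6434] = 6.536 × ln(1.628) = 6.536 × 0.4872 = 3.184 d.
D_c = (k_d/k_a) L₀ e^(−k_d t_c) = (0.100/0.253) × 14.5 × e^(−0.100×3.184) = 0.3953 × 14.5 × 0.7273 = 4.168 mg/L.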